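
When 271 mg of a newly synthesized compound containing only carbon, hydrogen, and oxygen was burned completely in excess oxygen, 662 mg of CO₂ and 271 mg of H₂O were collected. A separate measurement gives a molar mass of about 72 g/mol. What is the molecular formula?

C4H8O

mol C = 0.662 g CO₂ ÷ 44.009 g/mol = 0.01504 mol
mol H = 2 × 0.271 g H₂O ÷ 18.015 g/mol = 0.03009 mol
mass O = 0.271 − (0.1807 + 0.03033) = 0.06000 g → mol O = 0.06000 ÷ 15.999 = 0.003750 mol
Divide by the smallest (0.003750 mol): C 4.011, H 8.023, O 1.000
Empirical formula: C4H8O
Empirical-formula mass = 72.11 g/mol; 72 ÷ 72.11 ≈ 1, so the molecular formula is C4H8O.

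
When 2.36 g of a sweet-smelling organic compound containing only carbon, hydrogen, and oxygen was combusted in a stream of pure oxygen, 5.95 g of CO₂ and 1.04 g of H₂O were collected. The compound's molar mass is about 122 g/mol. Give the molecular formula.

mol C = 5.95 g CO₂ ÷ 44.009 g/mol = 0.1352 mol
mol H = 2 × 1.04 g H₂O ÷ 18.015 g/mol = 0.1155 mol
mass O = 2.36 − (1.624 + 0.1164) = 0.6197 g → mol O = 0.6197 ÷ 15.999 = 0.03874 mol
Divide by the smallest (0.03874 mol): C 3.490, H 2.981, O 1.000
Multiplying each by 2 gives whole numbers: C 6.98, H 5.96, O 2.00
Empirical formula: C7H6O2
Empirical-formula mass = 122.12 g/mol; 122 ÷ 122.12 ≈ 1, so the molecular formula is C7H6O2.

C7H6O2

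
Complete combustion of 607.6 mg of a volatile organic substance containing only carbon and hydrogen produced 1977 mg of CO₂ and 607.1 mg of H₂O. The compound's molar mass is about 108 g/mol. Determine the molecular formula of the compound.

mol C = 1.977 g CO₂ ÷ 44.009 g/mol = 0.044923 mol
mol H = 2 × 0.6071 g H₂O ÷ 18.015 g/mol = 0.067399 mol
Divide by the smallest (0.044923 mol): C 1.000, H 1.500
Multiplying each by 2 gives whole numbers: C 2.00, H 3.00
Empirical formula: C2H3
Empirical-formula mass = 27.05 g/mol; 108 ÷ 27.05 ≈ 4, so the molecular formula is C8H12.

C8H12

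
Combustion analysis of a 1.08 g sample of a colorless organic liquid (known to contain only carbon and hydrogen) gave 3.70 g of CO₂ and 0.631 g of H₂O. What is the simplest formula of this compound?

C6H5

mol C = 3.70 g CO₂ ÷ 44.009 g/mol = 0.08407 mol
mol H = 2 × 0.631 g H₂O ÷ 18.015 g/mol = 0.07005 mol
Divide by the smallest (0.07005 mol): C 1.200, H 1.000
Multiplying each by 5 gives whole numbers: C 6.00, H 5.00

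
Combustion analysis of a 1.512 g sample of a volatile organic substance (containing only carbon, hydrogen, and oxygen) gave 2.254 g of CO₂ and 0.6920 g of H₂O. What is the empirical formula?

C2H3O2

mol C = 2.254 g CO₂ ÷ 44.009 g/mol = 0.051217 mol
mol H = 2 × 0.6920 g H₂O ÷ 18.015 g/mol = 0.076825 mol
mass O = 1.512 − (0.61516 + 0.077439) = 0.81940 g → mol O = 0.81940 ÷ 15.999 = 0.051215 mol
Divide by the smallest (0.051215 mol): C 1.000, H 1.500, O 1.000
Multiplying each by 2 gives whole numbers: C 2.00, H 3.00, O 2.00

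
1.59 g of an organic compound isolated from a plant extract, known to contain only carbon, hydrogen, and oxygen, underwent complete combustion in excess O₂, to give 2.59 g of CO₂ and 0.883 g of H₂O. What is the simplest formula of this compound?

mol C = 2.59 g CO₂ ÷ 44.009 g/mol = 0.05885 mol
mol H = 2 × 0.883 g H₂O ÷ 18.015 g/mol = 0.09803 mol
mass O = 1.59 − (0.7069 + 0.09881) = 0.7843 g → mol O = 0.7843 ÷ 15.999 = 0.04902 mol
Divide by the smallest (0.04902 mol): C 1.200, H 2.000, O 1.000
Multiplying each by 5 gives whole numbers: C 6.00, H 10.00, O 5.00

C6H10O5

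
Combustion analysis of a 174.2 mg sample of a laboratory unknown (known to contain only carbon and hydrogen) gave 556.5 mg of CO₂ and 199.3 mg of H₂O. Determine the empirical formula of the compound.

C4H7

mol C = 0.5565 g CO₂ ÷ 44.009 g/mol = 0.012645 mol
mol H = 2 × 0.1993 g H₂O ÷ 18.015 g/mol = 0.022126 mol
Divide by the smallest (0.012645 mol): C 1.000, H 1.750
Multiplying each by 4 gives whole numbers: C 4.00, H 7.00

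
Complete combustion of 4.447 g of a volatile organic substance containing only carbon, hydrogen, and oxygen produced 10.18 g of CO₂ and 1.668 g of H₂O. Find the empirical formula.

C5H4O2

mol C = 10.18 g CO₂ ÷ 44.009 g/mol = 0.23132 mol
mol H = 2 × 1.668 g H₂O ÷ 18.015 g/mol = 0.18518 mol
mass O = 4.447 − (2.7783 + 0.18666) = 1.4820 g → mol O = 1.4820 ÷ 15.999 = 0.092631 mol
Divide by the smallest (0.092631 mol): C 2.497, H 1.999, O 1.000
Multiplying each by 2 gives whole numbers: C 4.99, H 4.00, O 2.00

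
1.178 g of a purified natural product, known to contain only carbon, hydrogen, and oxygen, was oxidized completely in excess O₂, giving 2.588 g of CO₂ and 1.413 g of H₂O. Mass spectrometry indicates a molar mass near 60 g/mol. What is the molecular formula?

mol C = 2.588 g CO₂ ÷ 44.009 g/mol = 0.058806 mol
mol H = 2 × 1.413 g H₂O ÷ 18.015 g/mol = 0.15687 mol
mass O = 1.178 − (0.70632 + 0.15812) = 0.31356 g → mol O = 0.31356 ÷ 15.999 = 0.019598 mol
Divide by the smallest (0.019598 mol): C 3.001, H 8.004, O 1.000
Empirical formula: C3H8O
Empirical-formula mass = 60.10 g/mol; 60 ÷ 60.10 ≈ 1, so the molecular formula is C3H8O.

C3H8O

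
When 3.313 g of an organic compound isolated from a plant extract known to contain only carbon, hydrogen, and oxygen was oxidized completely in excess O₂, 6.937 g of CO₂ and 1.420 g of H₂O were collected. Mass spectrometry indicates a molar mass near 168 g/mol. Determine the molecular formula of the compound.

mol C = 6.937 g CO₂ ÷ 44.009 g/mol = 0.15763 mol
mol H = 2 × 1.420 g H₂O ÷ 18.015 g/mol = 0.15765 mol
mass O = 3.313 − (1.8933 + 0.15891) = 1.2608 g → mol O = 1.2608 ÷ 15.999 = 0.078807 mol
Divide by the smallest (0.078807 mol): C 2.000, H 2.000, O 1.000
Empirical formula: C2H2O
Empirical-formula mass = 42.04 g/mol; 168 ÷ 42.04 ≈ 4, so the molecular formula is C8H8O4.

C8H8O4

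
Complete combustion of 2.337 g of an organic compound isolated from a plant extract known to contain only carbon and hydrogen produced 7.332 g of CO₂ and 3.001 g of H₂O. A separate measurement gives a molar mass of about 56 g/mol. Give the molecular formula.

C4H8

mol C = 7.332 g CO₂ ÷ 44.009 g/mol = 0.16660 mol
mol H = 2 × 3.001 g H₂O ÷ 18.015 g/mol = 0.33317 mol
Divide by the smallest (0.16660 mol): C 1.000, H 2.000
Empirical formula: CH2
Empirical-formula mass = 14.03 g/mol; 56 ÷ 14.03 ≈ 4, so the molecular formula is C4H8.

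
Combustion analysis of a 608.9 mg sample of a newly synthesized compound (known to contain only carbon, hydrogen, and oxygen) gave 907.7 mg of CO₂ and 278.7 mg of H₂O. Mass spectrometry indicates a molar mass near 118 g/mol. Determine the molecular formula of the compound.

C4H6O4

mol C = 0.9077 g CO₂ ÷ 44.009 g/mol = 0.020625 mol
mol H = 2 × 0.2787 g H₂O ÷ 18.015 g/mol = 0.030941 mol
mass O = 0.6089 − (0.24773 + 0.031188) = 0.32998 g → mol O = 0.32998 ÷ 15.999 = 0.020625 mol
Divide by the smallest (0.020625 mol): C 1.000, H 1.500, O 1.000
Multiplying each by 2 gives whole numbers: C 2.00, H 3.00, O 2.00
Empirical formula: C2H3O2
Empirical-formula mass = 59.04 g/mol; 118 ÷ 59.04 ≈ 2, so the molecular formula is C4H6O4.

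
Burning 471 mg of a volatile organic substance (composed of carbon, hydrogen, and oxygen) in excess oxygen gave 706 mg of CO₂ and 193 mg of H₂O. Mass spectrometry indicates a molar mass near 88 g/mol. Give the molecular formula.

C3H4O3

mol C = 0.706 g CO₂ ÷ 44.009 g/mol = 0.01604 mol
mol H = 2 × 0.193 g H₂O ÷ 18.015 g/mol = 0.02143 mol
mass O = 0.471 − (0.1927 + 0.02160) = 0.2567 g → mol O = 0.2567 ÷ 15.999 = 0.01605 mol
Divide by the smallest (0.01604 mol): C 1.000, H 1.336, O 1.000
Multiplying each by 3 gives whole numbers: C 3.00, H 4.01, O 3.00
Empirical formula: C3H4O3
Empirical-formula mass = 88.06 g/mol; 88 ÷ 88.06 ≈ 1, so the molecular formula is C3H4O3.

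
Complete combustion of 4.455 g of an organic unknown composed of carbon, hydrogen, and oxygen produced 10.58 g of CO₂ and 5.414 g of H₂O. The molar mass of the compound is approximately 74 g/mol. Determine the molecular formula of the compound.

C4H10O

mol C = 10.58 g CO₂ ÷ 44.009 g/mol = 0.24041 mol
mol H = 2 × 5.414 g H₂O ÷ 18.015 g/mol = 0.60105 mol
mass O = 4.455 − (2.8875 + 0.60586) = 0.96163 g → mol O = 0.96163 ÷ 15.999 = 0.060106 mol
Divide by the smallest (0.060106 mol): C 4.000, H 10.000, O 1.000
Empirical formula: C4H10O
Empirical-formula mass = 74.12 g/mol; 74 ÷ 74.12 ≈ 1, so the molecular formula is C4H10O.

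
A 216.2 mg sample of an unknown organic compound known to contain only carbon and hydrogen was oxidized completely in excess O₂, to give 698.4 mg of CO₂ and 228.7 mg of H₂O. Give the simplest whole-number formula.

mol C = 0.6984 g CO₂ ÷ 44.009 g/mol = 0.015869 mol
mol H = 2 × 0.2287 g H₂O ÷ 18.015 g/mol = 0.025390 mol
Divide by the smallest (0.015869 mol): C 1.000, H 1.600
Multiplying each by 5 gives whole numbers: C 5.00, H 8.00

C5H8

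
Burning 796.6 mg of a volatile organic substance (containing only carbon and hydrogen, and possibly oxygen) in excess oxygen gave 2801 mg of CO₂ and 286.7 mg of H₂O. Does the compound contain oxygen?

no

mol C = 2.801 g CO₂ ÷ 44.009 g/mol = 0.063646 mol
mol H = 2 × 0.2867 g H₂O ÷ 18.015 g/mol = 0.031829 mol
C and H together account for 0.79654 g — essentially the entire 0.7966 g sample — so the compound contains no oxygen.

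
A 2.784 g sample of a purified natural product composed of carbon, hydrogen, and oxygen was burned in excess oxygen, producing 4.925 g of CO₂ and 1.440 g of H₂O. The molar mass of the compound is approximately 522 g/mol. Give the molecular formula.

C21H30O15

mol C = 4.925 g CO₂ ÷ 44.009 g/mol = 0.11191 mol
mol H = 2 × 1.440 g H₂O ÷ 18.015 g/mol = 0.15987 mol
mass O = 2.784 − (1.3441 + 0.16115) = 1.2787 g → mol O = 1.2787 ÷ 15.999 = 0.079925 mol
Divide by the smallest (0.079925 mol): C 1.400, H 2.000, O 1.000
Multiplying each by 5 gives whole numbers: C 7.00, H 10.00, O 5.00
Empirical formula: C7H10O5
Empirical-formula mass = 174.15 g/mol; 522 ÷ 174.15 ≈ 3, so the molecular formula is C21H30O15.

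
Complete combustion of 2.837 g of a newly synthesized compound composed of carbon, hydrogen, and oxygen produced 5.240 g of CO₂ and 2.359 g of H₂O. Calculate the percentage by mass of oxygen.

40.29%

mol C = 5.240 g CO₂ ÷ 44.009 g/mol = 0.11907 mol
mol H = 2 × 2.359 g H₂O ÷ 18.015 g/mol = 0.26189 mol
mass O = 2.837 − (1.4301 + 0.26399) = 1.1429 g → mol O = 1.1429 ÷ 15.999 = 0.071436 mol
mass % O = 1.1429 g ÷ 2.837 g × 100%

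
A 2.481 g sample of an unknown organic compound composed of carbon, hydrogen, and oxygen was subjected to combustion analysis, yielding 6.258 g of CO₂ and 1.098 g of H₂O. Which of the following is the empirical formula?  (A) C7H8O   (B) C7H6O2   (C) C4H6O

(B) C7H6O2

mol C = 6.258 g CO₂ ÷ 44.009 g/mol = 0.14220 mol
mol H = 2 × 1.098 g H₂O ÷ 18.015 g/mol = 0.12190 mol
mass O = 2.481 − (1.7079 + 0.12287) = 0.65018 g → mol O = 0.65018 ÷ 15.999 = 0.040639 mol
Divide by the smallest (0.040639 mol): C 3.499, H 3.000, O 1.000
Multiplying each by 2 gives whole numbers: C 7.00, H 6.00, O 2.00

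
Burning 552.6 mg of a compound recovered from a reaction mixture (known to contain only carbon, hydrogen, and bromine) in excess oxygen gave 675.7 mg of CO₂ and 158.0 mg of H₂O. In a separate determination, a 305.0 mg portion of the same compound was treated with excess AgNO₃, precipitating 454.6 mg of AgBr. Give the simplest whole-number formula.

C7H8Br2

mol C = 0.6757 g CO₂ ÷ 44.009 g/mol = 0.015354 mol
mol H = 2 × 0.1580 g H₂O ÷ 18.015 g/mol = 0.017541 mol
From the AgBr data: mol Br per gram of compound = (0.4546 ÷ 187.772) ÷ 0.3050 = 0.0079378 mol/g, so in the 0.5526 g combustion sample mol Br = 0.0043864 mol
Divide by the smallest (0.0043864 mol): C 3.500, H 3.999, Br 1.000
Multiplying each by 2 gives whole numbers: C 7.00, H 8.00, Br 2.00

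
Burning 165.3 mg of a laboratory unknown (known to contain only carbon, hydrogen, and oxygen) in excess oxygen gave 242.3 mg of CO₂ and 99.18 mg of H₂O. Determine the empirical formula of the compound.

CH2O

mol C = 0.2423 g CO₂ ÷ 44.009 g/mol = 0.0055057 mol
mol H = 2 × 0.09918 g H₂O ÷ 18.015 g/mol = 0.011011 mol
mass O = 0.1653 − (0.066129 + 0.011099) = 0.088072 g → mol O = 0.088072 ÷ 15.999 = 0.0055049 mol
Divide by the smallest (0.0055049 mol): C 1.000, H 2.000, O 1.000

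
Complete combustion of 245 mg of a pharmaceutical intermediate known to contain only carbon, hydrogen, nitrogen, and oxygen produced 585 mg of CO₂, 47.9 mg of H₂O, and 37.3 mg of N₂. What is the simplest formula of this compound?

mol C = 0.585 g CO₂ ÷ 44.009 g/mol = 0.01329 mol
mol H = 2 × 0.0479 g H₂O ÷ 18.015 g/mol = 0.005318 mol
mol N = 2 × 0.0373 g N₂ ÷ 28.014 g/mol = 0.002663 mol
mass O = 0.245 − (0.1597 + 0.005360 + 0.03730) = 0.04268 g → mol O = 0.04268 ÷ 15.999 = 0.002668 mol
Divide by the smallest (0.002663 mol): C 4.992, H 1.997, N 1.000, O 1.002

C5H2NO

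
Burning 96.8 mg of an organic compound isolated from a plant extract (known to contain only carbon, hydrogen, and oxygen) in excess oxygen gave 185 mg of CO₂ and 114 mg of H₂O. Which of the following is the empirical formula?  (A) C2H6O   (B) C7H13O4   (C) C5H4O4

(A) C2H6O

mol C = 0.185 g CO₂ ÷ 44.009 g/mol = 0.004204 mol
mol H = 2 × 0.114 g H₂O ÷ 18.015 g/mol = 0.01266 mol
mass O = 0.0968 − (0.05049 + 0.01276) = 0.03355 g → mol O = 0.03355 ÷ 15.999 = 0.002097 mol
Divide by the smallest (0.002097 mol): C 2.004, H 6.035, O 1.000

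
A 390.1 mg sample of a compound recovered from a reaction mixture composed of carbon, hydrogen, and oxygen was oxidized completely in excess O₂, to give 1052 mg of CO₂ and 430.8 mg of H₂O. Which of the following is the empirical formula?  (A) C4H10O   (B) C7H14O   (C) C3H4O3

mol C = 1.052 g CO₂ ÷ 44.009 g/mol = 0.023904 mol
mol H = 2 × 0.4308 g H₂O ÷ 18.015 g/mol = 0.047827 mol
mass O = 0.3901 − (0.28711 + 0.048209) = 0.054777 g → mol O = 0.054777 ÷ 15.999 = 0.0034238 mol
Divide by the smallest (0.0034238 mol): C 6.982, H 13.969, O 1.000

(B) C7H14O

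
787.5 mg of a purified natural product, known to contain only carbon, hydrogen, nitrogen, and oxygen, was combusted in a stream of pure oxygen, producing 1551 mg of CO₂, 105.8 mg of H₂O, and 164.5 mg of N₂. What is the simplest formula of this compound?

mol C = 1.551 g CO₂ ÷ 44.009 g/mol = 0.035243 mol
mol H = 2 × 0.1058 g H₂O ÷ 18.015 g/mol = 0.011746 mol
mol N = 2 × 0.1645 g N₂ ÷ 28.014 g/mol = 0.011744 mol
mass O = 0.7875 − (0.42330 + 0.011840 + 0.16450) = 0.18786 g → mol O = 0.18786 ÷ 15.999 = 0.011742 mol
Divide by the smallest (0.011742 mol): C 3.001, H 1.000, N 1.000, O 1.000

C3HNO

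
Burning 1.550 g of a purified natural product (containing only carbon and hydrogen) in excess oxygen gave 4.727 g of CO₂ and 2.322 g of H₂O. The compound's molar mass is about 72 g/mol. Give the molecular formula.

mol C = 4.727 g CO₂ ÷ 44.009 g/mol = 0.10741 mol
mol H = 2 × 2.322 g H₂O ÷ 18.015 g/mol = 0.25779 mol
Divide by the smallest (0.10741 mol): C 1.000, H 2.400
Multiplying each by 5 gives whole numbers: C 5.00, H 12.00
Empirical formula: C5H12
Empirical-formula mass = 72.15 g/mol; 72 ÷ 72.15 ≈ 1, so the molecular formula is C5H12.

C5H12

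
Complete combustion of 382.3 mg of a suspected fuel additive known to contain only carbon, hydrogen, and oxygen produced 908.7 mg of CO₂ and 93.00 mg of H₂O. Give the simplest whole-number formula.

mol C = 0.9087 g CO₂ ÷ 44.009 g/mol = 0.020648 mol
mol H = 2 × 0.09300 g H₂O ÷ 18.015 g/mol = 0.010325 mol
mass O = 0.3823 − (0.24800 + 0.010407) = 0.12389 g → mol O = 0.12389 ÷ 15.999 = 0.0077435 mol
Divide by the smallest (0.0077435 mol): C 2.666, H 1.333, O 1.000
Multiplying each by 3 gives whole numbers: C 8.00, H 4.00, O 3.00

C8H4O3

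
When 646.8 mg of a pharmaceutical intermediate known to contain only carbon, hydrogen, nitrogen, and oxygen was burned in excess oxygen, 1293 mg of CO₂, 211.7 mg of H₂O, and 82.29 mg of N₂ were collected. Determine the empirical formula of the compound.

C5H4NO2

mol C = 1.293 g CO₂ ÷ 44.009 g/mol = 0.029380 mol
mol H = 2 × 0.2117 g H₂O ÷ 18.015 g/mol = 0.023503 mol
mol N = 2 × 0.08229 g N₂ ÷ 28.014 g/mol = 0.0058749 mol
mass O = 0.6468 − (0.35289 + 0.023691 + 0.082290) = 0.18793 g → mol O = 0.18793 ÷ 15.999 = 0.011746 mol
Divide by the smallest (0.0058749 mol): C 5.001, H 4.001, N 1.000, O 1.999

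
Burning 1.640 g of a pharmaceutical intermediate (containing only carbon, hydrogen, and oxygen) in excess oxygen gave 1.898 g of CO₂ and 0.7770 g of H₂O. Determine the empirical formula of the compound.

mol C = 1.898 g CO₂ ÷ 44.009 g/mol = 0.043128 mol
mol H = 2 × 0.7770 g H₂O ÷ 18.015 g/mol = 0.086261 mol
mass O = 1.640 − (0.51800 + 0.086952) = 1.0350 g → mol O = 1.0350 ÷ 15.999 = 0.064694 mol
Divide by the smallest (0.043128 mol): C 1.000, H 2.000, O 1.500
Multiplying each by 2 gives whole numbers: C 2.00, H 4.00, O 3.00

C2H4O3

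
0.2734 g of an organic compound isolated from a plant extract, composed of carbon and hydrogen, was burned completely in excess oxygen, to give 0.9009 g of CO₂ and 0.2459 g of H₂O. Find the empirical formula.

C3H4

mol C = 0.9009 g CO₂ ÷ 44.009 g/mol = 0.020471 mol
mol H = 2 × 0.2459 g H₂O ÷ 18.015 g/mol = 0.027299 mol
Divide by the smallest (0.020471 mol): C 1.000, H 1.334
Multiplying each by 3 gives whole numbers: C 3.00, H 4.00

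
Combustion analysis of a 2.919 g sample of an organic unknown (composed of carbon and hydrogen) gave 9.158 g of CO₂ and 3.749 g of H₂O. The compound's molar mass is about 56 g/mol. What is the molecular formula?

C4H8

mol C = 9.158 g CO₂ ÷ 44.009 g/mol = 0.20809 mol
mol H = 2 × 3.749 g H₂O ÷ 18.015 g/mol = 0.41621 mol
Divide by the smallest (0.20809 mol): C 1.000, H 2.000
Empirical formula: CH2
Empirical-formula mass = 14.03 g/mol; 56 ÷ 14.03 ≈ 4, so the molecular formula is C4H8.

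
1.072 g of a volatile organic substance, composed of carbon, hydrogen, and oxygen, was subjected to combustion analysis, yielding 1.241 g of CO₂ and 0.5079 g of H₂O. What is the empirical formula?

mol C = 1.241 g CO₂ ÷ 44.009 g/mol = 0.028199 mol
mol H = 2 × 0.5079 g H₂O ÷ 18.015 g/mol = 0.056386 mol
mass O = 1.072 − (0.33870 + 0.056837) = 0.67647 g → mol O = 0.67647 ÷ 15.999 = 0.042282 mol
Divide by the smallest (0.028199 mol): C 1.000, H 2.000, O 1.499
Multiplying each by 2 gives whole numbers: C 2.00, H 4.00, O 3.00

C2H4O3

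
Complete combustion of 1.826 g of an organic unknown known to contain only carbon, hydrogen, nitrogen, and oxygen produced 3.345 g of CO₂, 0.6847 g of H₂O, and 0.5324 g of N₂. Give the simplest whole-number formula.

mol C = 3.345 g CO₂ ÷ 44.009 g/mol = 0.076007 mol
mol H = 2 × 0.6847 g H₂O ÷ 18.015 g/mol = 0.076014 mol
mol N = 2 × 0.5324 g N₂ ÷ 28.014 g/mol = 0.038010 mol
mass O = 1.826 − (0.91292 + 0.076623 + 0.53240) = 0.30406 g → mol O = 0.30406 ÷ 15.999 = 0.019005 mol
Divide by the smallest (0.019005 mol): C 3.999, H 4.000, N 2.000, O 1.000

C4H4N2O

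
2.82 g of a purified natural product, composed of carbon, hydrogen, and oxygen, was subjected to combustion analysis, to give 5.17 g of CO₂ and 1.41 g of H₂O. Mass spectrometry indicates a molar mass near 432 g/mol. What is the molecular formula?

mol C = 5.17 g CO₂ ÷ 44.009 g/mol = 0.1175 mol
mol H = 2 × 1.41 g H₂O ÷ 18.015 g/mol = 0.1565 mol
mass O = 2.82 − (1.411 + 0.1578) = 1.251 g → mol O = 1.251 ÷ 15.999 = 0.07821 mol
Divide by the smallest (0.07821 mol): C 1.502, H 2.002, O 1.000
Multiplying each by 2 gives whole numbers: C 3.00, H 4.00, O 2.00
Empirical formula: C3H4O2
Empirical-formula mass = 72.06 g/mol; 432 ÷ 72.06 ≈ 6, so the molecular formula is C18H24O12.

C18H24O12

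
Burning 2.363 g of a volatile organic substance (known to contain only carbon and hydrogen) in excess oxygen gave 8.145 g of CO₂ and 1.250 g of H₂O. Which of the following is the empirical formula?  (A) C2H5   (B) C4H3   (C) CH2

(B) C4H3

mol C = 8.145 g CO₂ ÷ 44.009 g/mol = 0.18508 mol
mol H = 2 × 1.250 g H₂O ÷ 18.015 g/mol = 0.13877 mol
Divide by the smallest (0.13877 mol): C 1.334, H 1.000
Multiplying each by 3 gives whole numbers: C 4.00, H 3.00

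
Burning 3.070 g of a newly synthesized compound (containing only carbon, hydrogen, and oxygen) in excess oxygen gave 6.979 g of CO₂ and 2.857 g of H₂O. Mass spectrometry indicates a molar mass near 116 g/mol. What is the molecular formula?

C6H12O2

mol C = 6.979 g CO₂ ÷ 44.009 g/mol = 0.15858 mol
mol H = 2 × 2.857 g H₂O ÷ 18.015 g/mol = 0.31718 mol
mass O = 3.070 − (1.9047 + 0.31972) = 0.84556 g → mol O = 0.84556 ÷ 15.999 = 0.052851 mol
Divide by the smallest (0.052851 mol): C 3.001, H 6.001, O 1.000
Empirical formula: C3H6O
Empirical-formula mass = 58.08 g/mol; 116 ÷ 58.08 ≈ 2, so the molecular formula is C6H12O2.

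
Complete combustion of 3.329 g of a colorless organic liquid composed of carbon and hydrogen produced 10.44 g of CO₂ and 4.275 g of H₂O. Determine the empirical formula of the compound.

CH2

mol C = 10.44 g CO₂ ÷ 44.009 g/mol = 0.23722 mol
mol H = 2 × 4.275 g H₂O ÷ 18.015 g/mol = 0.47460 mol
Divide by the smallest (0.23722 mol): C 1.000, H 2.001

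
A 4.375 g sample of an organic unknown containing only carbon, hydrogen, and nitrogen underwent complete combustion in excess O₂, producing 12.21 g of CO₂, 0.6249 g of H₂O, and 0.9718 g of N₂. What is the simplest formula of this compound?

C4HN

mol C = 12.21 g CO₂ ÷ 44.009 g/mol = 0.27744 mol
mol H = 2 × 0.6249 g H₂O ÷ 18.015 g/mol = 0.069376 mol
mol N = 2 × 0.9718 g N₂ ÷ 28.014 g/mol = 0.069380 mol
Divide by the smallest (0.069376 mol): C 3.999, H 1.000, N 1.000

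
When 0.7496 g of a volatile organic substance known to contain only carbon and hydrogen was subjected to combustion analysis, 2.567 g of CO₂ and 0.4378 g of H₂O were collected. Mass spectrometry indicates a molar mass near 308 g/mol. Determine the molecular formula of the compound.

mol C = 2.567 g CO₂ ÷ 44.009 g/mol = 0.058329 mol
mol H = 2 × 0.4378 g H₂O ÷ 18.015 g/mol = 0.048604 mol
Divide by the smallest (0.048604 mol): C 1.200, H 1.000
Multiplying each by 5 gives whole numbers: C 6.00, H 5.00
Empirical formula: C6H5
Empirical-formula mass = 77.11 g/mol; 308 ÷ 77.11 ≈ 4, so the molecular formula is C24H20.

C24H20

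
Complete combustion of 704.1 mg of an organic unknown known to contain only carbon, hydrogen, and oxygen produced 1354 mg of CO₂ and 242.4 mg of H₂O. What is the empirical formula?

mol C = 1.354 g CO₂ ÷ 44.009 g/mol = 0.030766 mol
mol H = 2 × 0.2424 g H₂O ÷ 18.015 g/mol = 0.026911 mol
mass O = 0.7041 − (0.36954 + 0.027126) = 0.30744 g → mol O = 0.30744 ÷ 15.999 = 0.019216 mol
Divide by the smallest (0.019216 mol): C 1.601, H 1.400, O 1.000
Multiplying each by 5 gives whole numbers: C 8.01, H 7.00, O 5.00

C8H7O5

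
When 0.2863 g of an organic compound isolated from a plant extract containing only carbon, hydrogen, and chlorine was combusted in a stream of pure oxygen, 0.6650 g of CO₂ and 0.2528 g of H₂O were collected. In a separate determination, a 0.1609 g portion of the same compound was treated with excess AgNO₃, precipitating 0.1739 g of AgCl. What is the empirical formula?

mol C = 0.6650 g CO₂ ÷ 44.009 g/mol = 0.015111 mol
mol H = 2 × 0.2528 g H₂O ÷ 18.015 g/mol = 0.028066 mol
From the AgCl data: mol Cl per gram of compound = (0.1739 ÷ 143.318) ÷ 0.1609 = 0.0075412 mol/g, so in the 0.2863 g combustion sample mol Cl = 0.0021591 mol
Divide by the smallest (0.0021591 mol): C 6.999, H 12.999, Cl 1.000

C7H13Cl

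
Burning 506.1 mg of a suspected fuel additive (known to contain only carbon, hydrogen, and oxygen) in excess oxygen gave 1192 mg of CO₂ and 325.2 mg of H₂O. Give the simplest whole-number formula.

mol C = 1.192 g CO₂ ÷ 44.009 g/mol = 0.027085 mol
mol H = 2 × 0.3252 g H₂O ÷ 18.015 g/mol = 0.036103 mol
mass O = 0.5061 − (0.32532 + 0.036392) = 0.14439 g → mol O = 0.14439 ÷ 15.999 = 0.0090247 mol
Divide by the smallest (0.0090247 mol): C 3.001, H 4.001, O 1.000

C3H4O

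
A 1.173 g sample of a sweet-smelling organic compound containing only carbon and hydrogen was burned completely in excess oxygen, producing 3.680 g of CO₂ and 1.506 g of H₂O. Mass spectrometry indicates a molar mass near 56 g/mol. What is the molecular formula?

mol C = 3.680 g CO₂ ÷ 44.009 g/mol = 0.083619 mol
mol H = 2 × 1.506 g H₂O ÷ 18.015 g/mol = 0.16719 mol
Divide by the smallest (0.083619 mol): C 1.000, H 1.999
Empirical formula: CH2
Empirical-formula mass = 14.03 g/mol; 56 ÷ 14.03 ≈ 4, so the molecular formula is C4H8.

C4H8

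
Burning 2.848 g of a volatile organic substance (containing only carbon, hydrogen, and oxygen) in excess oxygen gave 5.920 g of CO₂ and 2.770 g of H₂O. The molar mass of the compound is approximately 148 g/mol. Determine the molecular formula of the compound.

C7H16O3

mol C = 5.920 g CO₂ ÷ 44.009 g/mol = 0.13452 mol
mol H = 2 × 2.770 g H₂O ÷ 18.015 g/mol = 0.30752 mol
mass O = 2.848 − (1.6157 + 0.30998) = 0.92232 g → mol O = 0.92232 ÷ 15.999 = 0.057649 mol
Divide by the smallest (0.057649 mol): C 2.333, H 5.334, O 1.000
Multiplying each by 3 gives whole numbers: C 7.00, H 16.00, O 3.00
Empirical formula: C7H16O3
Empirical-formula mass = 148.20 g/mol; 148 ÷ 148.20 ≈ 1, so the molecular formula is C7H16O3.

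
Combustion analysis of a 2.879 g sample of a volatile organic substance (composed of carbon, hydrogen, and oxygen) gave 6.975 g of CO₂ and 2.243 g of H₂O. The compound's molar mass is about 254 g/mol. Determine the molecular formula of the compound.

mol C = 6.975 g CO₂ ÷ 44.009 g/mol = 0.15849 mol
mol H = 2 × 2.243 g H₂O ÷ 18.015 g/mol = 0.24901 mol
mass O = 2.879 − (1.9036 + 0.25101) = 0.72437 g → mol O = 0.72437 ÷ 15.999 = 0.045276 mol
Divide by the smallest (0.045276 mol): C 3.501, H 5.500, O 1.000
Multiplying each by 2 gives whole numbers: C 7.00, H 11.00, O 2.00
Empirical formula: C7H11O2
Empirical-formula mass = 127.16 g/mol; 254 ÷ 127.16 ≈ 2, so the molecular formula is C14H22O4.

C14H22O4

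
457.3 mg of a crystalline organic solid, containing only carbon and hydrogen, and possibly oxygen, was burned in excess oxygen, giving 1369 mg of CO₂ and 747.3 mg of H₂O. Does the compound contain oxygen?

no

mol C = 1.369 g CO₂ ÷ 44.009 g/mol = 0.031107 mol
mol H = 2 × 0.7473 g H₂O ÷ 18.015 g/mol = 0.082964 mol
C and H together account for 0.45726 g — essentially the entire 0.4573 g sample — so the compound contains no oxygen.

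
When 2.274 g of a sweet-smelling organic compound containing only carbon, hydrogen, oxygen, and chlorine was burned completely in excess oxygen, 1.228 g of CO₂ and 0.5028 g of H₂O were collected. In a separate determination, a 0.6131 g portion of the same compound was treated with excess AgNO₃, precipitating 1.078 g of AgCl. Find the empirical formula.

CH2ClO2

mol C = 1.228 g CO₂ ÷ 44.009 g/mol = 0.027903 mol
mol H = 2 × 0.5028 g H₂O ÷ 18.015 g/mol = 0.055820 mol
From the AgCl data: mol Cl per gram of compound = (1.078 ÷ 143.318) ÷ 0.6131 = 0.012268 mol/g, so in the 2.274 g combustion sample mol Cl = 0.027898 mol
mass O = 2.274 − (0.33515 + 0.056267 + 0.98899) = 0.89359 g → mol O = 0.89359 ÷ 15.999 = 0.055853 mol
Divide by the smallest (0.027898 mol): C 1.000, H 2.001, Cl 1.000, O 2.002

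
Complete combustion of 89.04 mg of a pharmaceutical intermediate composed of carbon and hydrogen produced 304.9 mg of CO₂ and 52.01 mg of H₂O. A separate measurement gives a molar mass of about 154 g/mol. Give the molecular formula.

C12H10

mol C = 0.3049 g CO₂ ÷ 44.009 g/mol = 0.0069281 mol
mol H = 2 × 0.05201 g H₂O ÷ 18.015 g/mol = 0.0057741 mol
Divide by the smallest (0.0057741 mol): C 1.200, H 1.000
Multiplying each by 5 gives whole numbers: C 6.00, H 5.00
Empirical formula: C6H5
Empirical-formula mass = 77.11 g/mol; 154 ÷ 77.11 ≈ 2, so the molecular formula is C12H10.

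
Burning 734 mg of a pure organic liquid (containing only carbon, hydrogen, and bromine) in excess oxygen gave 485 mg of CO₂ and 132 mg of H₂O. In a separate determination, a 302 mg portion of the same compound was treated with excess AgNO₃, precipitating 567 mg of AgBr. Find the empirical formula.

C3H4Br2

mol C = 0.485 g CO₂ ÷ 44.009 g/mol = 0.01102 mol
mol H = 2 × 0.132 g H₂O ÷ 18.015 g/mol = 0.01465 mol
From the AgBr data: mol Br per gram of compound = (0.567 ÷ 187.772) ÷ 0.302 = 0.009999 mol/g, so in the 0.734 g combustion sample mol Br = 0.007339 mol
Divide by the smallest (0.007339 mol): C 1.502, H 1.997, Br 1.000
Multiplying each by 2 gives whole numbers: C 3.00, H 3.99, Br 2.00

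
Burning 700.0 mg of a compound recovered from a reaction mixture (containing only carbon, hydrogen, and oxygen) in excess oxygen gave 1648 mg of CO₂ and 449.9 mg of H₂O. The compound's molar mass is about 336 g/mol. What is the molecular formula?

C18H24O6

mol C = 1.648 g CO₂ ÷ 44.009 g/mol = 0.037447 mol
mol H = 2 × 0.4499 g H₂O ÷ 18.015 g/mol = 0.049947 mol
mass O = 0.7000 − (0.44977 + 0.050347) = 0.19988 g → mol O = 0.19988 ÷ 15.999 = 0.012493 mol
Divide by the smallest (0.012493 mol): C 2.997, H 3.998, O 1.000
Empirical formula: C3H4O
Empirical-formula mass = 56.06 g/mol; 336 ÷ 56.06 ≈ 6, so the molecular formula is C18H24O6.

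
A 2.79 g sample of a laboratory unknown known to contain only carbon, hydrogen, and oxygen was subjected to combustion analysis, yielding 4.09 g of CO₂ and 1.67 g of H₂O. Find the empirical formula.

CH2O

mol C = 4.09 g CO₂ ÷ 44.009 g/mol = 0.09294 mol
mol H = 2 × 1.67 g H₂O ÷ 18.015 g/mol = 0.1854 mol
mass O = 2.79 − (1.116 + 0.1869) = 1.487 g → mol O = 1.487 ÷ 15.999 = 0.09293 mol
Divide by the smallest (0.09293 mol): C 1.000, H 1.995, O 1.000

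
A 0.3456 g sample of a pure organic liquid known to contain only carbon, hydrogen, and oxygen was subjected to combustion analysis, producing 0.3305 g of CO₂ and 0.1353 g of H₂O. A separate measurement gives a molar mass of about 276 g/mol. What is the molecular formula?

C6H12O12

mol C = 0.3305 g CO₂ ÷ 44.009 g/mol = 0.0075098 mol
mol H = 2 × 0.1353 g H₂O ÷ 18.015 g/mol = 0.015021 mol
mass O = 0.3456 − (0.090201 + 0.015141) = 0.24026 g → mol O = 0.24026 ÷ 15.999 = 0.015017 mol
Divide by the smallest (0.0075098 mol): C 1.000, H 2.000, O 2.000
Empirical formula: CH2O2
Empirical-formula mass = 46.02 g/mol; 276 ÷ 46.02 ≈ 6, so the molecular formula is C6H12O12.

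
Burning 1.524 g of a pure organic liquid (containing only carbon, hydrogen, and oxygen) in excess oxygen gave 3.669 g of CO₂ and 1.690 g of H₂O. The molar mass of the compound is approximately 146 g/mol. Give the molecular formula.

C8H18O2

mol C = 3.669 g CO₂ ÷ 44.009 g/mol = 0.083369 mol
mol H = 2 × 1.690 g H₂O ÷ 18.015 g/mol = 0.18762 mol
mass O = 1.524 − (1.0013 + 0.18912) = 0.33353 g → mol O = 0.33353 ÷ 15.999 = 0.020847 mol
Divide by the smallest (0.020847 mol): C 3.999, H 9.000, O 1.000
Empirical formula: C4H9O
Empirical-formula mass = 73.11 g/mol; 146 ÷ 73.11 ≈ 2, so the molecular formula is C8H18O2.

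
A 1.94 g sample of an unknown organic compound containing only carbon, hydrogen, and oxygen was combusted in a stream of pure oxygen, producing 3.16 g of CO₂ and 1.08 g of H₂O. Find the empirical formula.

C6H10O5

mol C = 3.16 g CO₂ ÷ 44.009 g/mol = 0.07180 mol
mol H = 2 × 1.08 g H₂O ÷ 18.015 g/mol = 0.1199 mol
mass O = 1.94 − (0.8624 + 0.1209) = 0.9567 g → mol O = 0.9567 ÷ 15.999 = 0.05980 mol
Divide by the smallest (0.05980 mol): C 1.201, H 2.005, O 1.000
Multiplying each by 5 gives whole numbers: C 6.00, H 10.03, O 5.00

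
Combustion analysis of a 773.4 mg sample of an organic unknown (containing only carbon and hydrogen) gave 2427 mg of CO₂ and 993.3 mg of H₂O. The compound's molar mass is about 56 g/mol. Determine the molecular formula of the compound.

mol C = 2.427 g CO₂ ÷ 44.009 g/mol = 0.055148 mol
mol H = 2 × 0.9933 g H₂O ÷ 18.015 g/mol = 0.11027 mol
Divide by the smallest (0.055148 mol): C 1.000, H 2.000
Empirical formula: CH2
Empirical-formula mass = 14.03 g/mol; 56 ÷ 14.03 ≈ 4, so the molecular formula is C4H8.

C4H8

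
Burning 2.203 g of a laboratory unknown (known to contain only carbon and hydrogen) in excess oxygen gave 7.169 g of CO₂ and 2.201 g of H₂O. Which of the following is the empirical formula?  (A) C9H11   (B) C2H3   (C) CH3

mol C = 7.169 g CO₂ ÷ 44.009 g/mol = 0.16290 mol
mol H = 2 × 2.201 g H₂O ÷ 18.015 g/mol = 0.24435 mol
Divide by the smallest (0.16290 mol): C 1.000, H 1.500
Multiplying each by 2 gives whole numbers: C 2.00, H 3.00

(B) C2H3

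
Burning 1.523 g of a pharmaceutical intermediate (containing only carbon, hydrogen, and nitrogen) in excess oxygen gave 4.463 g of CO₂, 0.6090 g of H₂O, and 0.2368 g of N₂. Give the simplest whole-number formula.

C6H4N

mol C = 4.463 g CO₂ ÷ 44.009 g/mol = 0.10141 mol
mol H = 2 × 0.6090 g H₂O ÷ 18.015 g/mol = 0.067610 mol
mol N = 2 × 0.2368 g N₂ ÷ 28.014 g/mol = 0.016906 mol
Divide by the smallest (0.016906 mol): C 5.999, H 3.999, N 1.000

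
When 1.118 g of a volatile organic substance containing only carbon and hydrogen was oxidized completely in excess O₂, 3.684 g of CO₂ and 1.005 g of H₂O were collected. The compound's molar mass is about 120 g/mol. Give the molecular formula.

mol C = 3.684 g CO₂ ÷ 44.009 g/mol = 0.083710 mol
mol H = 2 × 1.005 g H₂O ÷ 18.015 g/mol = 0.11157 mol
Divide by the smallest (0.083710 mol): C 1.000, H 1.333
Multiplying each by 3 gives whole numbers: C 3.00, H 4.00
Empirical formula: C3H4
Empirical-formula mass = 40.06 g/mol; 120 ÷ 40.06 ≈ 3, so the molecular formula is C9H12.

C9H12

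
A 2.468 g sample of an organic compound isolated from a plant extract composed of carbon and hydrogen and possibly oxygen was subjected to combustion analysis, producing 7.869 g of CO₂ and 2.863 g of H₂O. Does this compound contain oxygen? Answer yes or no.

no

mol C = 7.869 g CO₂ ÷ 44.009 g/mol = 0.17880 mol
mol H = 2 × 2.863 g H₂O ÷ 18.015 g/mol = 0.31785 mol
C and H together account for 2.4680 g — essentially the entire 2.468 g sample — so the compound contains no oxygen.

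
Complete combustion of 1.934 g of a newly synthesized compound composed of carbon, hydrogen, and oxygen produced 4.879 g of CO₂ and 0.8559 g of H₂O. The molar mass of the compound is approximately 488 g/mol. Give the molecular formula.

C28H24O8

mol C = 4.879 g CO₂ ÷ 44.009 g/mol = 0.11086 mol
mol H = 2 × 0.8559 g H₂O ÷ 18.015 g/mol = 0.095021 mol
mass O = 1.934 − (1.3316 + 0.095781) = 0.50664 g → mol O = 0.50664 ÷ 15.999 = 0.031667 mol
Divide by the smallest (0.031667 mol): C 3.501, H 3.001, O 1.000
Multiplying each by 2 gives whole numbers: C 7.00, H 6.00, O 2.00
Empirical formula: C7H6O2
Empirical-formula mass = 122.12 g/mol; 488 ÷ 122.12 ≈ 4, so the molecular formula is C28H24O8.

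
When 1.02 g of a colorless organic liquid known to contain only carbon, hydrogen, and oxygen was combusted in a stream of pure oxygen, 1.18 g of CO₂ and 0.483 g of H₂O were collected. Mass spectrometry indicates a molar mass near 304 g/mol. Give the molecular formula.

C8H16O12

mol C = 1.18 g CO₂ ÷ 44.009 g/mol = 0.02681 mol
mol H = 2 × 0.483 g H₂O ÷ 18.015 g/mol = 0.05362 mol
mass O = 1.02 − (0.3220 + 0.05405) = 0.6439 g → mol O = 0.6439 ÷ 15.999 = 0.04025 mol
Divide by the smallest (0.02681 mol): C 1.000, H 2.000, O 1.501
Multiplying each by 2 gives whole numbers: C 2.00, H 4.00, O 3.00
Empirical formula: C2H4O3
Empirical-formula mass = 76.05 g/mol; 304 ÷ 76.05 ≈ 4, so the molecular formula is C8H16O12.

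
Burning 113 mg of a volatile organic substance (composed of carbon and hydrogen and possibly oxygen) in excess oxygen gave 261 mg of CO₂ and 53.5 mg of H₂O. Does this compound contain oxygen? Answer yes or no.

mol C = 0.261 g CO₂ ÷ 44.009 g/mol = 0.005931 mol
mol H = 2 × 0.0535 g H₂O ÷ 18.015 g/mol = 0.005939 mol
C and H account for only 0.07722 g of the 0.113 g sample; the remaining 0.03578 g must be oxygen.

yes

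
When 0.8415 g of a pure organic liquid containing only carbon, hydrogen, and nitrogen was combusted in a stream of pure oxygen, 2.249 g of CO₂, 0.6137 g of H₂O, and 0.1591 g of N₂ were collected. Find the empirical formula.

C9H12N2

mol C = 2.249 g CO₂ ÷ 44.009 g/mol = 0.051103 mol
mol H = 2 × 0.6137 g H₂O ÷ 18.015 g/mol = 0.068132 mol
mol N = 2 × 0.1591 g N₂ ÷ 28.014 g/mol = 0.011359 mol
Divide by the smallest (0.011359 mol): C 4.499, H 5.998, N 1.000
Multiplying each by 2 gives whole numbers: C 9.00, H 12.00, N 2.00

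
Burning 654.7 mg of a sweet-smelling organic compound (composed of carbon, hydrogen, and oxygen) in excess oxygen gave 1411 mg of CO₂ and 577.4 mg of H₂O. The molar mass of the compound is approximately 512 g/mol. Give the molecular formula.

mol C = 1.411 g CO₂ ÷ 44.009 g/mol = 0.032062 mol
mol H = 2 × 0.5774 g H₂O ÷ 18.015 g/mol = 0.064102 mol
mass O = 0.6547 − (0.38509 + 0.064615) = 0.20499 g → mol O = 0.20499 ÷ 15.999 = 0.012813 mol
Divide by the smallest (0.012813 mol): C 2.502, H 5.003, O 1.000
Multiplying each by 2 gives whole numbers: C 5.00, H 10.01, O 2.00
Empirical formula: C5H10O2
Empirical-formula mass = 102.13 g/mol; 512 ÷ 102.13 ≈ 5, so the molecular formula is C25H50O10.

C25H50O10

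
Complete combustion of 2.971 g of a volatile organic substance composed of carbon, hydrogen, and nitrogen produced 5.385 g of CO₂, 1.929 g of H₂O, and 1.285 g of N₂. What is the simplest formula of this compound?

mol C = 5.385 g CO₂ ÷ 44.009 g/mol = 0.12236 mol
mol H = 2 × 1.929 g H₂O ÷ 18.015 g/mol = 0.21415 mol
mol N = 2 × 1.285 g N₂ ÷ 28.014 g/mol = 0.091740 mol
Divide by the smallest (0.091740 mol): C 1.334, H 2.334, N 1.000
Multiplying each by 3 gives whole numbers: C 4.00, H 7.00, N 3.00

C4H7N3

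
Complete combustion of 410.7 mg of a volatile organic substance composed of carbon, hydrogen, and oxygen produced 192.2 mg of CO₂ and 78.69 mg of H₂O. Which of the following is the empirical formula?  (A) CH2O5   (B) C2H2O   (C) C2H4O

mol C = 0.1922 g CO₂ ÷ 44.009 g/mol = 0.0043673 mol
mol H = 2 × 0.07869 g H₂O ÷ 18.015 g/mol = 0.0087361 mol
mass O = 0.4107 − (0.052456 + 0.0088059) = 0.34944 g → mol O = 0.34944 ÷ 15.999 = 0.021841 mol
Divide by the smallest (0.0043673 mol): C 1.000, H 2.000, O 5.001

(A) CH2O5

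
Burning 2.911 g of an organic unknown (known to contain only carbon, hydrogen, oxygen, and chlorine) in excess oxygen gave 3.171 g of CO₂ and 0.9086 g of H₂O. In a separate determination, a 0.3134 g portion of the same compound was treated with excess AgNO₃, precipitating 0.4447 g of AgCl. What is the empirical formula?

C5H7Cl2O4

mol C = 3.171 g CO₂ ÷ 44.009 g/mol = 0.072053 mol
mol H = 2 × 0.9086 g H₂O ÷ 18.015 g/mol = 0.10087 mol
From the AgCl data: mol Cl per gram of compound = (0.4447 ÷ 143.318) ÷ 0.3134 = 0.0099007 mol/g, so in the 2.911 g combustion sample mol Cl = 0.028821 mol
mass O = 2.911 − (0.86543 + 0.10168 + 1.0217) = 0.92218 g → mol O = 0.92218 ÷ 15.999 = 0.057640 mol
Divide by the smallest (0.028821 mol): C 2.500, H 3.500, Cl 1.000, O 2.000
Multiplying each by 2 gives whole numbers: C 5.00, H 7.00, Cl 2.00, O 4.00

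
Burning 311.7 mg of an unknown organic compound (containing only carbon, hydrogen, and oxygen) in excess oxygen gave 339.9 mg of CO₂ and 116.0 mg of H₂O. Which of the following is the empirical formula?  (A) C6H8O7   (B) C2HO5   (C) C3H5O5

mol C = 0.3399 g CO₂ ÷ 44.009 g/mol = 0.0077234 mol
mol H = 2 × 0.1160 g H₂O ÷ 18.015 g/mol = 0.012878 mol
mass O = 0.3117 − (0.092766 + 0.012981) = 0.20595 g → mol O = 0.20595 ÷ 15.999 = 0.012873 mol
Divide by the smallest (0.0077234 mol): C 1.000, H 1.667, O 1.667
Multiplying each by 3 gives whole numbers: C 3.00, H 5.00, O 5.00

(C) C3H5O5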